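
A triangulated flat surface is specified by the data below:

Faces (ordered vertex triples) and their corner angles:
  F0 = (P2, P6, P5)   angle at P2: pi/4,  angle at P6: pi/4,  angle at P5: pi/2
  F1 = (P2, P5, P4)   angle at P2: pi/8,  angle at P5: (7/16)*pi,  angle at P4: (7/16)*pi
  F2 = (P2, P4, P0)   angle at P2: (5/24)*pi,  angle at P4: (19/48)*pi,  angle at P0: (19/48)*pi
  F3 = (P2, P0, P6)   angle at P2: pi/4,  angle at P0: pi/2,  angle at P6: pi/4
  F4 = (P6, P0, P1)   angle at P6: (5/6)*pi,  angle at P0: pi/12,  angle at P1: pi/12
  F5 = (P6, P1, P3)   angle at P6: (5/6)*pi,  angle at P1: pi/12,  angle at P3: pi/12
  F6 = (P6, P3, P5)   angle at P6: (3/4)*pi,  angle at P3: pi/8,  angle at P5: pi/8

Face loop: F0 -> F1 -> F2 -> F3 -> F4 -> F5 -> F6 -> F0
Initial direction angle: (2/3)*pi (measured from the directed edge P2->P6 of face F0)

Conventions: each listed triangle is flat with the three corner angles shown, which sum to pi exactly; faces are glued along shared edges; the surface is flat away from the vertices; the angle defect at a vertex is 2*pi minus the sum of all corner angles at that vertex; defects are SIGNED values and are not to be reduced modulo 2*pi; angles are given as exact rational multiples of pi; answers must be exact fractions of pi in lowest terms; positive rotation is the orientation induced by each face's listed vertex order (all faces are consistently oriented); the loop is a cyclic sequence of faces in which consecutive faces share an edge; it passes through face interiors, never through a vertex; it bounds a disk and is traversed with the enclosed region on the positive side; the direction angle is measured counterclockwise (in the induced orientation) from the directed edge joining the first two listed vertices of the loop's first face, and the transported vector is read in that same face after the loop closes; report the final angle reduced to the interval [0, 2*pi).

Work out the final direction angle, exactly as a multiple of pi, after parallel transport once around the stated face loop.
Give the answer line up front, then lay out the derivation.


Answer: final direction angle = (11/12)*pi

enclosed vertex P2: corner angles sum to (5/6)*pi, defect = 2*pi - (5/6)*pi = (7/6)*pi
enclosed vertex P6: corner angles sum to (35/12)*pi, defect = 2*pi - (35/12)*pi = (-11/12)*pi
by Gauss-Bonnet the loop rotates the vector by the enclosed defect sum (positive orientation, mod 2*pi)
final angle = (2/3)*pi + pi/4 = (11/12)*pi (mod 2*pi)


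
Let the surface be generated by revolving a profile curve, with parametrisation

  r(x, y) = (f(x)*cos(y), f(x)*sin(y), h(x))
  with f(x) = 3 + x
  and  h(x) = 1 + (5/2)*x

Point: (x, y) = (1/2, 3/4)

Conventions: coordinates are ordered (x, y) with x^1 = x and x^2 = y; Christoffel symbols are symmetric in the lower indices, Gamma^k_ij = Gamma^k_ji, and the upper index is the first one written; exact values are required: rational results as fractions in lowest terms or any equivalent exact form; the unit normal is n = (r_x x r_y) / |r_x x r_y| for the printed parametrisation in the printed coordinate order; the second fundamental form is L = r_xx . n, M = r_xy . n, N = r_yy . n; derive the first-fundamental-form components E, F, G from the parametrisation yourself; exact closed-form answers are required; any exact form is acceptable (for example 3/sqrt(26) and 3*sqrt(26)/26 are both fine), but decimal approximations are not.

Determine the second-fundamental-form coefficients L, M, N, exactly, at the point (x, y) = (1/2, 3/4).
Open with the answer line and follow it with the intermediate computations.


Answer: L = 0, M = 0, N = 35*sqrt(29)/58

f = 7/2, f' = 1, f'' = 0, h' = 5/2, h'' = 0
E = 29/4, F = 0, G = 49/4; answer radicand W^2 = 29/4
unnormalised second-form numerators: l = 0, m = 0, n = 35/4; L = l/sqrt(29/4), and similarly M = m/sqrt(W^2), N = n/sqrt(W^2)


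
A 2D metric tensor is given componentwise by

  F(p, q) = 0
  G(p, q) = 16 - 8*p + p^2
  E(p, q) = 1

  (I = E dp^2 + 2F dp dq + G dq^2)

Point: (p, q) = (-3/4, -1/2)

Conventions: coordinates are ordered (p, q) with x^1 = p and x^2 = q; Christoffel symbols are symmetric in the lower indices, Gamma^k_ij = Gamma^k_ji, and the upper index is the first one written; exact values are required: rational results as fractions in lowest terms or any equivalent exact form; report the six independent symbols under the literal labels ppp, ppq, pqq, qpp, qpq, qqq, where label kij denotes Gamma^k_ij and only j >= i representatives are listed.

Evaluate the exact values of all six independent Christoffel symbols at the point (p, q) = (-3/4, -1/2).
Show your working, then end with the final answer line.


E = 1, F = 0, G = 361/16 at the point
E_p = 0, E_q = 0, F_p = 0, F_q = 0, G_p = -19/2, G_q = 0
EG - F^2 = 361/16;  g^inv = (16/361) * [[361/16, 0], [0, 1]]
first-kind symbols [ij,l] = (1/2)(d_i g_jl + d_j g_il - d_l g_ij): [pp,p] = E_p/2 = 0, [pp,q] = F_p - E_q/2 = 0, [pq,p] = E_q/2 = 0, [pq,q] = G_p/2 = -19/4, [qq,p] = F_q - G_p/2 = 19/4, [qq,q] = G_q/2 = 0
Gamma^p_ij = (G*[ij,p] - F*[ij,q])/(EG - F^2), Gamma^q_ij = (E*[ij,q] - F*[ij,p])/(EG - F^2)

Answer: Gamma_ppp = 0, Gamma_ppq = 0, Gamma_pqq = 19/4, Gamma_qpp = 0, Gamma_qpq = -4/19, Gamma_qqq = 0


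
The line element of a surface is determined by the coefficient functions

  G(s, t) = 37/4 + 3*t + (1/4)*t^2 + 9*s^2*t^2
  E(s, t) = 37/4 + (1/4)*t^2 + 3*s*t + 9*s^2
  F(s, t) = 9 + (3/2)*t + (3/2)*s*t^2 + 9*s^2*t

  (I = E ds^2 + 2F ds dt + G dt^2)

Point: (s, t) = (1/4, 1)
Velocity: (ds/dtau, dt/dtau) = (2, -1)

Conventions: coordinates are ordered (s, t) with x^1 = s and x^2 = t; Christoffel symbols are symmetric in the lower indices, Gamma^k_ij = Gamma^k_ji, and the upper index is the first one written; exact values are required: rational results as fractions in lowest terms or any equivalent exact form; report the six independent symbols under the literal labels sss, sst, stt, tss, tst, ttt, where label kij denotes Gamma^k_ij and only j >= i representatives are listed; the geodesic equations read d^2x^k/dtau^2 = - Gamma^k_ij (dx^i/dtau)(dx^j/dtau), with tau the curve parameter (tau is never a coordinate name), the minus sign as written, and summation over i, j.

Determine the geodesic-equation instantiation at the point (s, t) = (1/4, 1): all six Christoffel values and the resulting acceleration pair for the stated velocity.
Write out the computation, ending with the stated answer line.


E = 173/16, F = 183/16, G = 209/16 at the point
E_s = 15/2, E_t = 5/4, F_s = 6, F_t = 45/16, G_s = 9/2, G_t = 37/8
EG - F^2 = 667/64;  g^inv = (64/667) * [[209/16, -183/16], [-183/16, 173/16]]
first-kind symbols [ij,l] = (1/2)(d_i g_jl + d_j g_il - d_l g_ij): [ss,s] = E_s/2 = 15/4, [ss,t] = F_s - E_t/2 = 43/8, [st,s] = E_t/2 = 5/8, [st,t] = G_s/2 = 9/4, [tt,s] = F_t - G_s/2 = 9/16, [tt,t] = G_t/2 = 37/16
Gamma^s_ij = (G*[ij,s] - F*[ij,t])/(EG - F^2), Gamma^t_ij = (E*[ij,t] - F*[ij,s])/(EG - F^2)
Gamma_sss = -1599/1334, Gamma_sst = -2249/1334, Gamma_stt = -2445/1334, Gamma_tss = 1949/1334, Gamma_tst = 2199/1334, Gamma_ttt = 2377/1334
d^2s/dtau^2 = -(Gamma_sss*(2)^2 + 2*Gamma_sst*(2)*(-1) + Gamma_stt*(-1)^2) = -155/1334
d^2t/dtau^2 = -(Gamma_tss*(2)^2 + 2*Gamma_tst*(2)*(-1) + Gamma_ttt*(-1)^2) = -1377/1334

Answer: Gamma_sss = -1599/1334, Gamma_sst = -2249/1334, Gamma_stt = -2445/1334, Gamma_tss = 1949/1334, Gamma_tst = 2199/1334, Gamma_ttt = 2377/1334; accelerations (d^2s/dtau^2, d^2t/dtau^2) = (-155/1334, -1377/1334)


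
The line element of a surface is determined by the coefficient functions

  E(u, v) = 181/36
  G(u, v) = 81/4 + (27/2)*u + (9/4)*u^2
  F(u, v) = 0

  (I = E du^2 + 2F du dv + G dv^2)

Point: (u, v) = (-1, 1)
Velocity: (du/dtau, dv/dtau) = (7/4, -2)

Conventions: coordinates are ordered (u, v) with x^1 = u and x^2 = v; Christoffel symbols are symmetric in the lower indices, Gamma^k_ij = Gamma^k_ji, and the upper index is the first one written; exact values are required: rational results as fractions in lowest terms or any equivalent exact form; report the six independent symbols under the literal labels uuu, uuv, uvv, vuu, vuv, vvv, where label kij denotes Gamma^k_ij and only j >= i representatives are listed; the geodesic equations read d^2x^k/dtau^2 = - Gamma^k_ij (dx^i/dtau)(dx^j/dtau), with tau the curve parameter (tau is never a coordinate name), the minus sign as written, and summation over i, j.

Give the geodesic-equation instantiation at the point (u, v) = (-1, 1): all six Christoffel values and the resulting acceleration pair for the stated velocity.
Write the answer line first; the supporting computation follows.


Answer: Gamma_uuu = 0, Gamma_uuv = 0, Gamma_uvv = -162/181, Gamma_vuu = 0, Gamma_vuv = 1/2, Gamma_vvv = 0; accelerations (d^2u/dtau^2, d^2v/dtau^2) = (648/181, 7/2)

E = 181/36, F = 0, G = 9 at the point
E_u = 0, E_v = 0, F_u = 0, F_v = 0, G_u = 9, G_v = 0
EG - F^2 = 181/4;  g^inv = (4/181) * [[9, 0], [0, 181/36]]
first-kind symbols [ij,l] = (1/2)(d_i g_jl + d_j g_il - d_l g_ij): [uu,u] = E_u/2 = 0, [uu,v] = F_u - E_v/2 = 0, [uv,u] = E_v/2 = 0, [uv,v] = G_u/2 = 9/2, [vv,u] = F_v - G_u/2 = -9/2, [vv,v] = G_v/2 = 0
Gamma^u_ij = (G*[ij,u] - F*[ij,v])/(EG - F^2), Gamma^v_ij = (E*[ij,v] - F*[ij,u])/(EG - F^2)
Gamma_uuu = 0, Gamma_uuv = 0, Gamma_uvv = -162/181, Gamma_vuu = 0, Gamma_vuv = 1/2, Gamma_vvv = 0
d^2u/dtau^2 = -(Gamma_uuu*(7/4)^2 + 2*Gamma_uuv*(7/4)*(-2) + Gamma_uvv*(-2)^2) = 648/181
d^2v/dtau^2 = -(Gamma_vuu*(7/4)^2 + 2*Gamma_vuv*(7/4)*(-2) + Gamma_vvv*(-2)^2) = 7/2


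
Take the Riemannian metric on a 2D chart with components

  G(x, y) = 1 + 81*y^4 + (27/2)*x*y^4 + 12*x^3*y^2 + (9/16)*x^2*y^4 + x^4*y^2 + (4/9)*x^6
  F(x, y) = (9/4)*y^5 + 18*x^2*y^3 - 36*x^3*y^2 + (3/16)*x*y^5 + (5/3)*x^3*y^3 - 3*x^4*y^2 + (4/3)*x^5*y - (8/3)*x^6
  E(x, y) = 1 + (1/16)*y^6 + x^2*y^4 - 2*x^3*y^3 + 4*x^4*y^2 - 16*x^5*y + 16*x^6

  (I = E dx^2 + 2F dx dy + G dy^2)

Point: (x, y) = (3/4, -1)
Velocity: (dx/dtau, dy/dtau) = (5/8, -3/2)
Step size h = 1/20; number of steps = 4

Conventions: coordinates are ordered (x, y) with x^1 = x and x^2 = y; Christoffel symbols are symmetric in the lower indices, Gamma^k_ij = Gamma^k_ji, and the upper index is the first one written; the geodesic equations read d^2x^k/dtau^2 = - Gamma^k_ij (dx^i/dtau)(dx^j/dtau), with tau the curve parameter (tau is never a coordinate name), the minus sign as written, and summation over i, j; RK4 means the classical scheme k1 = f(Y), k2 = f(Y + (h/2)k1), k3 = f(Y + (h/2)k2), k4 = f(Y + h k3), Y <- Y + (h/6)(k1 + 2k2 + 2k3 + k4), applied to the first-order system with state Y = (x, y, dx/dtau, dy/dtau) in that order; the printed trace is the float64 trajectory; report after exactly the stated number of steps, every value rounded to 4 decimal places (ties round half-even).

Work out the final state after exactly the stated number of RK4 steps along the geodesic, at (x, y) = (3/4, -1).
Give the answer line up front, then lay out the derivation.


Answer: x = 0.8553, y = -1.2365, dx/dtau = 0.4566, dy/dtau = -0.9592

f(Y) = (dx/dtau, dy/dtau, -Gamma^x_ij Y'^i Y'^j, -Gamma^y_ij Y'^i Y'^j) with the Gammas evaluated at the stage position; h = 0.050000; intermediate values shown to 6 dp
step 0: x = 0.7500, y = -1.0000, dx/dtau = 0.6250, dy/dtau = -1.5000
step 1:
  k1: at (x, y) = (0.750000, -1.000000), (dx/dtau, dy/dtau) = (0.625000, -1.500000); Gamma_xxx = 0.278336, Gamma_xxy = -0.053526, Gamma_xyy = 0.545966, Gamma_yxx = -0.894650, Gamma_yxy = 0.172048, Gamma_yyy = -1.754891; k1 = (0.625000, -1.500000, -1.437510, 4.620567)
  k2: at (x, y) = (0.765625, -1.037500), (dx/dtau, dy/dtau) = (0.589062, -1.384486); Gamma_xxx = 0.270352, Gamma_xxy = -0.052412, Gamma_xyy = 0.525970, Gamma_yxx = -0.871265, Gamma_yxy = 0.168909, Gamma_yyy = -1.695045; k2 = (0.589062, -1.384486, -1.187480, 3.826894)
  k3: at (x, y) = (0.764727, -1.034612), (dx/dtau, dy/dtau) = (0.595313, -1.404328); Gamma_xxx = 0.271305, Gamma_xxy = -0.052554, Gamma_xyy = 0.527819, Gamma_yxx = -0.873411, Gamma_yxy = 0.169187, Gamma_yyy = -1.699207; k3 = (0.595313, -1.404328, -1.224953, 3.943489)
  k4: at (x, y) = (0.779766, -1.070216), (dx/dtau, dy/dtau) = (0.563752, -1.302826); Gamma_xxx = 0.264610, Gamma_xxy = -0.051633, Gamma_xyy = 0.510476, Gamma_yxx = -0.852800, Gamma_yxy = 0.166406, Gamma_yyy = -1.645191; k4 = (0.563752, -1.302826, -1.026401, 3.307946)
  Y <- Y + (h/6)(k1 + 2k2 + 2k3 + k4): x = 0.7796, y = -1.0698, dx/dtau = 0.5643, dy/dtau = -1.3044
step 2:
  k1: at (x, y) = (0.779646, -1.069837), (dx/dtau, dy/dtau) = (0.564260, -1.304423); Gamma_xxx = 0.264724, Gamma_xxy = -0.051650, Gamma_xyy = 0.510700, Gamma_yxx = -0.853063, Gamma_yxy = 0.166440, Gamma_yyy = -1.645710; k1 = (0.564260, -1.304423, -1.029283, 3.316824)
  k2: at (x, y) = (0.793752, -1.102448), (dx/dtau, dy/dtau) = (0.538528, -1.221502); Gamma_xxx = 0.259484, Gamma_xxy = -0.050946, Gamma_xyy = 0.496330, Gamma_yxx = -0.835705, Gamma_yxy = 0.164079, Gamma_yyy = -1.598505; k2 = (0.538528, -1.221502, -0.882837, 2.843309)
  k3: at (x, y) = (0.793109, -1.100375), (dx/dtau, dy/dtau) = (0.542189, -1.233340); Gamma_xxx = 0.260083, Gamma_xxy = -0.051035, Gamma_xyy = 0.497491, Gamma_yxx = -0.837088, Gamma_yxy = 0.164258, Gamma_yyy = -1.601195; k3 = (0.542189, -1.233340, -0.901459, 2.901380)
  k4: at (x, y) = (0.806755, -1.131504), (dx/dtau, dy/dtau) = (0.519187, -1.159354); Gamma_xxx = 0.255637, Gamma_xxy = -0.050450, Gamma_xyy = 0.484801, Gamma_yxx = -0.821562, Gamma_yxy = 0.162134, Gamma_yyy = -1.558045; k4 = (0.519187, -1.159354, -0.781264, 2.510811)
  Y <- Y + (h/6)(k1 + 2k2 + 2k3 + k4): x = 0.8067, y = -1.1313, dx/dtau = 0.5194, dy/dtau = -1.1601
step 3:
  k1: at (x, y) = (0.806687, -1.131283), (dx/dtau, dy/dtau) = (0.519434, -1.160114); Gamma_xxx = 0.255698, Gamma_xxy = -0.050459, Gamma_xyy = 0.484918, Gamma_yxx = -0.821703, Gamma_yxy = 0.162152, Gamma_yyy = -1.558320; k1 = (0.519434, -1.160114, -0.782438, 2.514420)
  k2: at (x, y) = (0.819672, -1.160285), (dx/dtau, dy/dtau) = (0.499873, -1.097254); Gamma_xxx = 0.252140, Gamma_xxy = -0.050005, Gamma_xyy = 0.474077, Gamma_yxx = -0.808261, Gamma_yxy = 0.160297, Gamma_yyy = -1.519705; k2 = (0.499873, -1.097254, -0.688630, 2.207477)
  k3: at (x, y) = (0.819183, -1.158714), (dx/dtau, dy/dtau) = (0.502218, -1.104927); Gamma_xxx = 0.252547, Gamma_xxy = -0.050066, Gamma_xyy = 0.474863, Gamma_yxx = -0.809216, Gamma_yxy = 0.160421, Gamma_yyy = -1.521567; k3 = (0.502218, -1.104927, -0.699006, 2.239770)
  k4: at (x, y) = (0.831797, -1.186529), (dx/dtau, dy/dtau) = (0.484484, -1.048126); Gamma_xxx = 0.249513, Gamma_xxy = -0.049690, Gamma_xyy = 0.465155, Gamma_yxx = -0.797049, Gamma_yxy = 0.158731, Gamma_yyy = -1.485902; k4 = (0.484484, -1.048126, -0.620036, 1.980659)
  Y <- Y + (h/6)(k1 + 2k2 + 2k3 + k4): x = 0.8318, y = -1.1864, dx/dtau = 0.4846, dy/dtau = -1.0485
step 4:
  k1: at (x, y) = (0.831754, -1.186388), (dx/dtau, dy/dtau) = (0.484619, -1.048534); Gamma_xxx = 0.249548, Gamma_xxy = -0.049695, Gamma_xyy = 0.465223, Gamma_yxx = -0.797133, Gamma_yxy = 0.158742, Gamma_yyy = -1.486062; k1 = (0.484619, -1.048534, -0.620590, 1.982351)
  k2: at (x, y) = (0.843870, -1.212601), (dx/dtau, dy/dtau) = (0.469105, -0.998976); Gamma_xxx = 0.247097, Gamma_xxy = -0.049406, Gamma_xyy = 0.456748, Gamma_yxx = -0.786391, Gamma_yxy = 0.157237, Gamma_yyy = -1.453610; k2 = (0.469105, -0.998976, -0.556494, 1.771056)
  k3: at (x, y) = (0.843482, -1.211362), (dx/dtau, dy/dtau) = (0.470707, -1.004258); Gamma_xxx = 0.247389, Gamma_xxy = -0.049449, Gamma_xyy = 0.457310, Gamma_yxx = -0.787085, Gamma_yxy = 0.157327, Gamma_yyy = -1.454966; k3 = (0.470707, -1.004258, -0.562777, 1.790514)
  k4: at (x, y) = (0.855289, -1.236601), (dx/dtau, dy/dtau) = (0.456481, -0.959009); Gamma_xxx = 0.245300, Gamma_xxy = -0.049214, Gamma_xyy = 0.449637, Gamma_yxx = -0.777270, Gamma_yxy = 0.155941, Gamma_yyy = -1.424739; k4 = (0.456481, -0.959009, -0.507733, 1.608825)
  Y <- Y + (h/6)(k1 + 2k2 + 2k3 + k4): x = 0.8553, y = -1.2365, dx/dtau = 0.4566, dy/dtau = -0.9592


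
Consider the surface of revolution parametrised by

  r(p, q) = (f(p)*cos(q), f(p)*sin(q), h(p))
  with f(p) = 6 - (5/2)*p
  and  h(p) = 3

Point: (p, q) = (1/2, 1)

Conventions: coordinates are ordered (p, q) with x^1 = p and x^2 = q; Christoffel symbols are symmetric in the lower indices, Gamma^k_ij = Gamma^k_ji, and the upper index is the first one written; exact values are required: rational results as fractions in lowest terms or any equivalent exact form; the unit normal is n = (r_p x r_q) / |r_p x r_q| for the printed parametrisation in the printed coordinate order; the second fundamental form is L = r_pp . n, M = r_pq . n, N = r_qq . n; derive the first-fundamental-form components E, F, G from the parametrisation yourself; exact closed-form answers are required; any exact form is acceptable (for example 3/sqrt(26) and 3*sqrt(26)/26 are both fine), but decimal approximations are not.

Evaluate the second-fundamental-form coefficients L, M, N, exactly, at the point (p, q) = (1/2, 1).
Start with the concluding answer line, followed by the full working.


Answer: L = 0, M = 0, N = 0

f = 19/4, f' = -5/2, f'' = 0, h' = 0, h'' = 0
E = 25/4, F = 0, G = 361/16; answer radicand W^2 = 25/4
unnormalised second-form numerators: l = 0, m = 0, n = 0; L = l/sqrt(25/4), and similarly M = m/sqrt(W^2), N = n/sqrt(W^2)


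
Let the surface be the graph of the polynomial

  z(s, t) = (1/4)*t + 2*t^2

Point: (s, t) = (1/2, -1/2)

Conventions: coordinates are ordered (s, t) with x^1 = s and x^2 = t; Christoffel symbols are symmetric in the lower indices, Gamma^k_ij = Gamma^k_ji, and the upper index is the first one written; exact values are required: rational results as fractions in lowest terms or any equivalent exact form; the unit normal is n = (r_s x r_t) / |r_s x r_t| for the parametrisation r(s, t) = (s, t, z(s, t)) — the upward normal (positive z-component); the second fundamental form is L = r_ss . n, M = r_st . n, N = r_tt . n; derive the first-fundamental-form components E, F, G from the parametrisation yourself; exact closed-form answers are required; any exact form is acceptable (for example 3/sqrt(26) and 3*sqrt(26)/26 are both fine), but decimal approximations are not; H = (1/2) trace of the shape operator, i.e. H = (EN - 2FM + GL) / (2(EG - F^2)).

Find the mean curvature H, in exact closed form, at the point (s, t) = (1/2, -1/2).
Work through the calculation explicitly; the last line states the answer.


z_s = 0, z_t = -7/4, z_ss = 0, z_st = 0, z_tt = 4
E = 1, F = 0, G = 65/16; answer radicand W^2 = 65/16
unnormalised second-form numerators: l = 0, m = 0, n = 4; L = l/sqrt(65/16), and similarly M = m/sqrt(W^2), N = n/sqrt(W^2)
H = (E*n - 2*F*m + G*l) / (2*(EG - F^2)*sqrt(W^2)); E*n - 2*F*m + G*l = 4, EG - F^2 = 65/16, so H = (32/65)/sqrt(65/16)

Answer: H = 128*sqrt(65)/4225


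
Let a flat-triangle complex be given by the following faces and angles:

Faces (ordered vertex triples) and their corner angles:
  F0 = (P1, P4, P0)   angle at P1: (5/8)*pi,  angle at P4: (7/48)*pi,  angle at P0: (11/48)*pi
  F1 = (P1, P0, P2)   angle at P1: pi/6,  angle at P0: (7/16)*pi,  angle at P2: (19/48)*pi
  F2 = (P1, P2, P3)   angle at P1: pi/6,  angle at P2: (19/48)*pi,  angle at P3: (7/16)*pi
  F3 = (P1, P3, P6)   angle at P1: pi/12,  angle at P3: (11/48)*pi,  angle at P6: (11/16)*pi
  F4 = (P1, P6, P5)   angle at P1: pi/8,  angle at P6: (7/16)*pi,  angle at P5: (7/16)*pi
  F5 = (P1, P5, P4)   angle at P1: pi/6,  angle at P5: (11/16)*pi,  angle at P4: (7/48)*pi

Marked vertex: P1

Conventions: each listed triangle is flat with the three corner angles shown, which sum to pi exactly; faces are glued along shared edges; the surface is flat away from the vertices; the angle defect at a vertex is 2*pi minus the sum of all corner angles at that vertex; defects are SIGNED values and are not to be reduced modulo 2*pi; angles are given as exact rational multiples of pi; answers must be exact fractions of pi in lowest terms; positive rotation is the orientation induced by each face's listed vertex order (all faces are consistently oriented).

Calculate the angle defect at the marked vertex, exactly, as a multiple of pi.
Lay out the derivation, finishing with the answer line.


Sum of corner angles at P1: (4/3)*pi
defect = 2*pi - (4/3)*pi

Answer: defect(P1) = (2/3)*pi


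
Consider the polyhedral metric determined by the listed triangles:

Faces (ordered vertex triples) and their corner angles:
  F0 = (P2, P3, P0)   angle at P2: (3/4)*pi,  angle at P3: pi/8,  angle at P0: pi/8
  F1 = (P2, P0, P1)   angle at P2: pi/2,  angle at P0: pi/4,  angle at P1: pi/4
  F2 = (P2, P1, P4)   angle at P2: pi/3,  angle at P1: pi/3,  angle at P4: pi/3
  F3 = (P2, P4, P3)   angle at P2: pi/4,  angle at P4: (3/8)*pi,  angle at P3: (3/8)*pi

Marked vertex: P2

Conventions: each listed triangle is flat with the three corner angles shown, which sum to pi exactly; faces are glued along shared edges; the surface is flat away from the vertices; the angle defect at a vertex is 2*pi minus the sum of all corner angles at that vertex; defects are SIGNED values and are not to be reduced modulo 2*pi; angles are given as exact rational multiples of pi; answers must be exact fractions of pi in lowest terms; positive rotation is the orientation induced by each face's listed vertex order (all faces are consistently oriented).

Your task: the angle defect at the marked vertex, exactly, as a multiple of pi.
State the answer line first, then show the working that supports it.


Answer: defect(P2) = pi/6

Sum of corner angles at P2: (11/6)*pi
defect = 2*pi - (11/6)*pi


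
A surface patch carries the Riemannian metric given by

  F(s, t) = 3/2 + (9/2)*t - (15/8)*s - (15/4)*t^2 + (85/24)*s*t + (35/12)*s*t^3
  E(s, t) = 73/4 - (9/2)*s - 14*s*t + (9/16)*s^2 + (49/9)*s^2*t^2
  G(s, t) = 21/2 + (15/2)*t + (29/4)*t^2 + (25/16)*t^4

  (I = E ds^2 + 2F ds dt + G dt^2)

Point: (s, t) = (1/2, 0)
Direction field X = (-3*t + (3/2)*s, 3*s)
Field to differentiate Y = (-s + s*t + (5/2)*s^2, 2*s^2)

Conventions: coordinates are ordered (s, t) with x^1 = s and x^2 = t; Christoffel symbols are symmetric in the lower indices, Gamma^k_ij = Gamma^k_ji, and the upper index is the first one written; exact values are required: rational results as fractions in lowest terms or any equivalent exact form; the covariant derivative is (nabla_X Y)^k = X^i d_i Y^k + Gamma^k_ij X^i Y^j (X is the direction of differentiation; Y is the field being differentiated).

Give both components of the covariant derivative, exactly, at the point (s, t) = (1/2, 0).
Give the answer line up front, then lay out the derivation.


Answer: (nabla_X Y)^s = 467327/230960, (nabla_X Y)^t = 409819/230960

E = 1033/64, F = 9/16, G = 21/2 at the point
E_s = -63/16, E_t = -7, F_s = -15/8, F_t = 301/48, G_s = 0, G_t = 15/2
EG - F^2 = 43305/256;  g^inv = (256/43305) * [[21/2, -9/16], [-9/16, 1033/64]]
first-kind symbols [ij,l] = (1/2)(d_i g_jl + d_j g_il - d_l g_ij): [ss,s] = E_s/2 = -63/32, [ss,t] = F_s - E_t/2 = 13/8, [st,s] = E_t/2 = -7/2, [st,t] = G_s/2 = 0, [tt,s] = F_t - G_s/2 = 301/48, [tt,t] = G_t/2 = 15/4
Gamma^s_ij = (G*[ij,s] - F*[ij,t])/(EG - F^2), Gamma^t_ij = (E*[ij,t] - F*[ij,s])/(EG - F^2)
Gamma_sss = -1842/14435, Gamma_sst = -3136/14435, Gamma_stt = 16316/43305, Gamma_tss = 6998/43305, Gamma_tst = 168/14435, Gamma_ttt = 4864/14435
X = (3/4, 3/2), Y = (1/8, 1/2) at the point


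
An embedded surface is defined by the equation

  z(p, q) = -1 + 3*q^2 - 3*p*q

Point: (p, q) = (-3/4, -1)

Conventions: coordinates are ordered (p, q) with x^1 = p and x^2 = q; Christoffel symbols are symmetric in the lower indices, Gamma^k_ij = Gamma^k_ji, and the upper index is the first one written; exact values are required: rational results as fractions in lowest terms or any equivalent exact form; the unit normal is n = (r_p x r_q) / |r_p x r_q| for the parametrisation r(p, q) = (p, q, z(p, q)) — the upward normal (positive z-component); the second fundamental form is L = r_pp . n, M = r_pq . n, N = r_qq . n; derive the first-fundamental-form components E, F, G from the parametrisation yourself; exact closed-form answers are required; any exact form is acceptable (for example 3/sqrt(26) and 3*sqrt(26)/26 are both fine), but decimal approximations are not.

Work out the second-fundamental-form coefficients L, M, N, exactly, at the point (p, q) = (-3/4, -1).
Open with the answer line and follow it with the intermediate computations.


Answer: L = 0, M = -12*sqrt(385)/385, N = 24*sqrt(385)/385

z_p = 3, z_q = -15/4, z_pp = 0, z_pq = -3, z_qq = 6
E = 10, F = -45/4, G = 241/16; answer radicand W^2 = 385/16
unnormalised second-form numerators: l = 0, m = -3, n = 6; L = l/sqrt(385/16), and similarly M = m/sqrt(W^2), N = n/sqrt(W^2)


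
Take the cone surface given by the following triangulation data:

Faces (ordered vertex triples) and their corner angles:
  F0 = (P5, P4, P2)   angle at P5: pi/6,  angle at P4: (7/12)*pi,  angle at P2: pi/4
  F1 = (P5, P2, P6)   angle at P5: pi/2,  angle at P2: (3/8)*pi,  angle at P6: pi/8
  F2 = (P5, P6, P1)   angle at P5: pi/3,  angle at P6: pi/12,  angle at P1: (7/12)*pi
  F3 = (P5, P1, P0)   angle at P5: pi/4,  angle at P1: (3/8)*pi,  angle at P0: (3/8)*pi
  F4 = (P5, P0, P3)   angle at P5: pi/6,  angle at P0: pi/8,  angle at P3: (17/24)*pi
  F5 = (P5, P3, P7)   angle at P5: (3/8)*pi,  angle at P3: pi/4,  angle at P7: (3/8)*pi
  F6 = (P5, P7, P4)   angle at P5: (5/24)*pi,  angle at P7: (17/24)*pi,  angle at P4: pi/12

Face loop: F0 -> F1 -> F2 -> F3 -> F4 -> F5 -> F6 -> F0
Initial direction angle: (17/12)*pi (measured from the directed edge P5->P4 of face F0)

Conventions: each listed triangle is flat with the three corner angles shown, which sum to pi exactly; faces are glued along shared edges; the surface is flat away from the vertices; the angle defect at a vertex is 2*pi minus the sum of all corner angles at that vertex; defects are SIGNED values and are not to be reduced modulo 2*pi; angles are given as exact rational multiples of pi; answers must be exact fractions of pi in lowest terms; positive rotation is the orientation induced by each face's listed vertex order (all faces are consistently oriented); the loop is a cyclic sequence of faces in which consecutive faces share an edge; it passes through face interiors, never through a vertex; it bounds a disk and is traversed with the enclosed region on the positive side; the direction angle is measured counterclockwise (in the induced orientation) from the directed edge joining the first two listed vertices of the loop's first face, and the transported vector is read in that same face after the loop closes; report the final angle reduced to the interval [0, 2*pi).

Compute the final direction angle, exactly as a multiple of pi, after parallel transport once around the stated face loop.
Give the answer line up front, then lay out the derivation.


Answer: final direction angle = (17/12)*pi

enclosed vertex P5: corner angles sum to 2*pi, defect = 2*pi - 2*pi = 0
holonomy = initial angle + sum of enclosed defects (mod 2*pi), positive in the induced orientation
final angle = (17/12)*pi + 0 = (17/12)*pi (mod 2*pi)


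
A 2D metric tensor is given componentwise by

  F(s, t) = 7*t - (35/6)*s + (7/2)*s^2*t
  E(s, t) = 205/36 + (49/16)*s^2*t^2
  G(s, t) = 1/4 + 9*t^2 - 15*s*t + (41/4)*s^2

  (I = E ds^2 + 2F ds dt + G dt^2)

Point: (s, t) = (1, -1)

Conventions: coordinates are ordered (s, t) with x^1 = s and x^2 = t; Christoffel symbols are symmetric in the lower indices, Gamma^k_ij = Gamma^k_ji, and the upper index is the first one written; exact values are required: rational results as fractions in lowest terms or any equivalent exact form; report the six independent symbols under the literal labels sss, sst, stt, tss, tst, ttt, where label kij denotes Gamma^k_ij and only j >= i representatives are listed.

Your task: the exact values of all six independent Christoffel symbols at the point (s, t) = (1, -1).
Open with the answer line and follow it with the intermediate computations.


Answer: Gamma_sss = -15533/10177, Gamma_sst = 53067/10177, Gamma_stt = -149652/10177, Gamma_tss = -245665/244248, Gamma_tst = 60719/20354, Gamma_ttt = -75717/10177

E = 1261/144, F = -49/3, G = 69/2 at the point
E_s = 49/8, E_t = -49/8, F_s = -77/6, F_t = 21/2, G_s = 71/2, G_t = -33
EG - F^2 = 10177/288;  g^inv = (288/10177) * [[69/2, 49/3], [49/3, 1261/144]]
first-kind symbols [ij,l] = (1/2)(d_i g_jl + d_j g_il - d_l g_ij): [ss,s] = E_s/2 = 49/16, [ss,t] = F_s - E_t/2 = -469/48, [st,s] = E_t/2 = -49/16, [st,t] = G_s/2 = 71/4, [tt,s] = F_t - G_s/2 = -29/4, [tt,t] = G_t/2 = -33/2
Gamma^s_ij = (G*[ij,s] - F*[ij,t])/(EG - F^2), Gamma^t_ij = (E*[ij,t] - F*[ij,s])/(EG - F^2)


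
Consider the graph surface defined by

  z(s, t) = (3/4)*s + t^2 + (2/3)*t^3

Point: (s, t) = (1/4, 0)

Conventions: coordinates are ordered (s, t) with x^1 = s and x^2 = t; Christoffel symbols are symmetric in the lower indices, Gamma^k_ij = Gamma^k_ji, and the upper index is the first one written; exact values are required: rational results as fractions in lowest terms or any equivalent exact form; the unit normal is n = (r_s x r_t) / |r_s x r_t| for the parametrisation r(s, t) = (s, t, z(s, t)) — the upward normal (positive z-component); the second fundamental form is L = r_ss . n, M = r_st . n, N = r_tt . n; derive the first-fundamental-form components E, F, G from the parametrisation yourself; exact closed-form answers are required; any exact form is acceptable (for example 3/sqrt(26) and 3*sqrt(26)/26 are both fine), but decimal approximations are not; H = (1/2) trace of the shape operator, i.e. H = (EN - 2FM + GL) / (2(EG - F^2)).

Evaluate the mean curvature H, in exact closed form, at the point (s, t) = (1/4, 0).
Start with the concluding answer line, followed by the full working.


Answer: H = 4/5

z_s = 3/4, z_t = 0, z_ss = 0, z_st = 0, z_tt = 2
E = 25/16, F = 0, G = 1; answer radicand W^2 = 25/16
unnormalised second-form numerators: l = 0, m = 0, n = 2; L = l/sqrt(25/16), and similarly M = m/sqrt(W^2), N = n/sqrt(W^2)
H = (E*n - 2*F*m + G*l) / (2*(EG - F^2)*sqrt(W^2)); E*n - 2*F*m + G*l = 25/8, EG - F^2 = 25/16, so H = (1)/sqrt(25/16)


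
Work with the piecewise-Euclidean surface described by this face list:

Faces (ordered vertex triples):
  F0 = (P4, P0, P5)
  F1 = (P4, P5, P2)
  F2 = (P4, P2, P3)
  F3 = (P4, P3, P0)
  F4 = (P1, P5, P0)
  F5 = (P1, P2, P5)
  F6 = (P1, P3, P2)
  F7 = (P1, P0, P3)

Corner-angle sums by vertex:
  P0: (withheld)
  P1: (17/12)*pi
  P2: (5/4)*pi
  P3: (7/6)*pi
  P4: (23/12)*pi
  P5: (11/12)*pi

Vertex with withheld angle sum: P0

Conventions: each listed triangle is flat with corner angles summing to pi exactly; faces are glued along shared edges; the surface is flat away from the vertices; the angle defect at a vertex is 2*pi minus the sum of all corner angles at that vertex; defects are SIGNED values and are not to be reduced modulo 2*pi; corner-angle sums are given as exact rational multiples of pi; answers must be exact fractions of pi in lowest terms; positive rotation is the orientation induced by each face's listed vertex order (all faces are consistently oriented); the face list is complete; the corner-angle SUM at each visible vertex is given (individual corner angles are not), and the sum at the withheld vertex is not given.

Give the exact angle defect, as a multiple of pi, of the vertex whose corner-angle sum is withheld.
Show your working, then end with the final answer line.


V = 6, E = 12, F = 8; chi = V - E + F = 2
Gauss-Bonnet: total defect = 2*pi*chi = 4*pi; visible defects sum to (10/3)*pi

Answer: defect(P0) = (2/3)*pi


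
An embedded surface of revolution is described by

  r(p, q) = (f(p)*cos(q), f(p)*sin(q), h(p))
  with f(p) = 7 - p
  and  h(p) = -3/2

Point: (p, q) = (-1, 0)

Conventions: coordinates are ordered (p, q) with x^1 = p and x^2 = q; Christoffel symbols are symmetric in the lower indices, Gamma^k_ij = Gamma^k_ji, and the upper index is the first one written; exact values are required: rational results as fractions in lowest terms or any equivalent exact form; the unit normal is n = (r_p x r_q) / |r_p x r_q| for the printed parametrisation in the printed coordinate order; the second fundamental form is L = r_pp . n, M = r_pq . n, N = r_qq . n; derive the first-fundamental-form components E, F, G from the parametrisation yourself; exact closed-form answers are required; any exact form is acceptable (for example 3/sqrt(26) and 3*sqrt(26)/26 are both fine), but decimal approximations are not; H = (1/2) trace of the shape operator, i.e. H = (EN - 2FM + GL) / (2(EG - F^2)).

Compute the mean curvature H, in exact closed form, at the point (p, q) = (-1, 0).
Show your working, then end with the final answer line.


f = 8, f' = -1, f'' = 0, h' = 0, h'' = 0
E = 1, F = 0, G = 64; answer radicand W^2 = 1
unnormalised second-form numerators: l = 0, m = 0, n = 0; L = l/sqrt(1), and similarly M = m/sqrt(W^2), N = n/sqrt(W^2)
H = (E*n - 2*F*m + G*l) / (2*(EG - F^2)*sqrt(W^2)); E*n - 2*F*m + G*l = 0, EG - F^2 = 64, so H = (0)/sqrt(1)

Answer: H = 0


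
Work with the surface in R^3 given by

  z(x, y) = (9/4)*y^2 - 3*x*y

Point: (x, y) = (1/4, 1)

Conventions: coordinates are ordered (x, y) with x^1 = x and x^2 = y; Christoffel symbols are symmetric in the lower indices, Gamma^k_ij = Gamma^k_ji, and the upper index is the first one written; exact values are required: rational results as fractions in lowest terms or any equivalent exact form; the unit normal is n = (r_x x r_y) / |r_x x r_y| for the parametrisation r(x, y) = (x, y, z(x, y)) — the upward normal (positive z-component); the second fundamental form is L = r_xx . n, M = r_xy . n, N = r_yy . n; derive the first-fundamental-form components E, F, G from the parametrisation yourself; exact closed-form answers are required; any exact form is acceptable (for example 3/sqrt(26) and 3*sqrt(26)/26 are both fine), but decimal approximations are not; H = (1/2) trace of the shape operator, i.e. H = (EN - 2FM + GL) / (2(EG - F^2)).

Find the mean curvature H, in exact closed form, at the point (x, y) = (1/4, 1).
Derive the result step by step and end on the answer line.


z_x = -3, z_y = 15/4, z_xx = 0, z_xy = -3, z_yy = 9/2
E = 10, F = -45/4, G = 241/16; answer radicand W^2 = 385/16
unnormalised second-form numerators: l = 0, m = -3, n = 9/2; L = l/sqrt(385/16), and similarly M = m/sqrt(W^2), N = n/sqrt(W^2)
H = (E*n - 2*F*m + G*l) / (2*(EG - F^2)*sqrt(W^2)); E*n - 2*F*m + G*l = -45/2, EG - F^2 = 385/16, so H = (-36/77)/sqrt(385/16)

Answer: H = -144*sqrt(385)/29645


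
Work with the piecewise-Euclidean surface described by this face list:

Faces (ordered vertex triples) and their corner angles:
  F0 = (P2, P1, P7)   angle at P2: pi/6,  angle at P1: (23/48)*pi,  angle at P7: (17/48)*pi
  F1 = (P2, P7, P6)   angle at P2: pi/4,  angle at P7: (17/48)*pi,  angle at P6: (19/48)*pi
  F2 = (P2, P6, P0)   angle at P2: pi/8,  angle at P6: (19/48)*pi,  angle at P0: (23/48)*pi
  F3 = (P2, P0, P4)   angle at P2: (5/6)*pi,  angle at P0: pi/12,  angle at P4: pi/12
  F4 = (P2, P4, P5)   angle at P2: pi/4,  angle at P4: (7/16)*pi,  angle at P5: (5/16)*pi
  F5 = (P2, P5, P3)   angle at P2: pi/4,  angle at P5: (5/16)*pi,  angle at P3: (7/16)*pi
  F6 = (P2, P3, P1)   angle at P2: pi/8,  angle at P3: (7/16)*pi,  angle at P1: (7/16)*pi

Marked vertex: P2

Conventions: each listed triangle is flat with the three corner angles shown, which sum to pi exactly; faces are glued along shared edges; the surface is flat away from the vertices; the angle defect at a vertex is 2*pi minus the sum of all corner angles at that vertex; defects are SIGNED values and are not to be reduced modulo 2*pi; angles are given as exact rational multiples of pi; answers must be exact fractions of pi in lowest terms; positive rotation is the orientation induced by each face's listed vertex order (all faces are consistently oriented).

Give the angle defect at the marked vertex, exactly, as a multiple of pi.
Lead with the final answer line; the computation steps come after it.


Answer: defect(P2) = 0

Sum of corner angles at P2: 2*pi
defect = 2*pi - 2*pi


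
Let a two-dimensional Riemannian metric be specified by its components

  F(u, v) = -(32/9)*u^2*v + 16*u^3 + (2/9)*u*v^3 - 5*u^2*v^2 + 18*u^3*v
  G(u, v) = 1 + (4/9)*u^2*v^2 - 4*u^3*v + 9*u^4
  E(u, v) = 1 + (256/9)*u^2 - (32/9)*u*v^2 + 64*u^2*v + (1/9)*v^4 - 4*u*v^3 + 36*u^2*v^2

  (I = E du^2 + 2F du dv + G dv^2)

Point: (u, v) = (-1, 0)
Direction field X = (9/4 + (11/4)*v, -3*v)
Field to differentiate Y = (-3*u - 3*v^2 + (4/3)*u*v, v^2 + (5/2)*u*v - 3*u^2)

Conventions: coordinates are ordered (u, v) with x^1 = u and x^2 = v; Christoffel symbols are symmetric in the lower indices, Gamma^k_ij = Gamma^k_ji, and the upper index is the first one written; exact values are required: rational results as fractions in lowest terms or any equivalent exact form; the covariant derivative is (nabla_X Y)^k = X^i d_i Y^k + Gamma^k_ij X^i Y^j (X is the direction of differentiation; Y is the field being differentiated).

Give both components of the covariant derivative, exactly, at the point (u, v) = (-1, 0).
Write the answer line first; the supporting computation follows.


Answer: (nabla_X Y)^u = -12015/692, (nabla_X Y)^v = 13473/692

E = 265/9, F = -16, G = 10 at the point
E_u = -512/9, E_v = 64, F_u = 48, F_v = -194/9, G_u = -36, G_v = 4
EG - F^2 = 346/9;  g^inv = (9/346) * [[10, 16], [16, 265/9]]
first-kind symbols [ij,l] = (1/2)(d_i g_jl + d_j g_il - d_l g_ij): [uu,u] = E_u/2 = -256/9, [uu,v] = F_u - E_v/2 = 16, [uv,u] = E_v/2 = 32, [uv,v] = G_u/2 = -18, [vv,u] = F_v - G_u/2 = -32/9, [vv,v] = G_v/2 = 2
Gamma^u_ij = (G*[ij,u] - F*[ij,v])/(EG - F^2), Gamma^v_ij = (E*[ij,v] - F*[ij,u])/(EG - F^2)
Gamma_uuu = -128/173, Gamma_uuv = 144/173, Gamma_uvv = -16/173, Gamma_vuu = 72/173, Gamma_vuv = -81/173, Gamma_vvv = 9/173
X = (9/4, 0), Y = (3, -3) at the point


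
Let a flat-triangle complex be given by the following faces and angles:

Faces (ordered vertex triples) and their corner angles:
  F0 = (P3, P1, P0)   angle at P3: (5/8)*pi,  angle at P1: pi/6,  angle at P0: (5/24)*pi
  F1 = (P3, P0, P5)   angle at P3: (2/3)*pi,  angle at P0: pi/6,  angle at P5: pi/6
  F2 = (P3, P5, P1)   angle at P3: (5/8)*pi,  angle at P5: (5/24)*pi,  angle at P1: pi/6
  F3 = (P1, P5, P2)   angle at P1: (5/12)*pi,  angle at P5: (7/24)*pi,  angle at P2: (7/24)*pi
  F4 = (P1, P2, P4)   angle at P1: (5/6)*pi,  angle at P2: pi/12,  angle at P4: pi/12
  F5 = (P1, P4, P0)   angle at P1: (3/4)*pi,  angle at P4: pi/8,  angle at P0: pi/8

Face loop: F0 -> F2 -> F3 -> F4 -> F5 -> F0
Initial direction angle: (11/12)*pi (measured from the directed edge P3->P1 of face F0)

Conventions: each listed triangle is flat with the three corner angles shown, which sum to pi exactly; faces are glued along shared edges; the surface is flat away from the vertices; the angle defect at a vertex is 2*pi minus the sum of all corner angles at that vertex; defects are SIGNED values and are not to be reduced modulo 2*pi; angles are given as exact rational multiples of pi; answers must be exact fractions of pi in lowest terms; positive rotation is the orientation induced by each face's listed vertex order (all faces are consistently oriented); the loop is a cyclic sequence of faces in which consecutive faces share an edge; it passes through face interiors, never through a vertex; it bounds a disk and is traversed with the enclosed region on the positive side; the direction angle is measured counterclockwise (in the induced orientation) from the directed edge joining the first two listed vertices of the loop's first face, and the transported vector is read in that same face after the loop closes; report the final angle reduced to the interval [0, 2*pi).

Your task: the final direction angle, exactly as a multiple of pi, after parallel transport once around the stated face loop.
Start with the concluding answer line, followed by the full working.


Answer: final direction angle = (7/12)*pi

enclosed vertex P1: corner angles sum to (7/3)*pi, defect = 2*pi - (7/3)*pi = -pi/3
by Gauss-Bonnet the loop rotates the vector by the enclosed defect sum (positive orientation, mod 2*pi)
final angle = (11/12)*pi - pi/3 = (7/12)*pi (mod 2*pi)


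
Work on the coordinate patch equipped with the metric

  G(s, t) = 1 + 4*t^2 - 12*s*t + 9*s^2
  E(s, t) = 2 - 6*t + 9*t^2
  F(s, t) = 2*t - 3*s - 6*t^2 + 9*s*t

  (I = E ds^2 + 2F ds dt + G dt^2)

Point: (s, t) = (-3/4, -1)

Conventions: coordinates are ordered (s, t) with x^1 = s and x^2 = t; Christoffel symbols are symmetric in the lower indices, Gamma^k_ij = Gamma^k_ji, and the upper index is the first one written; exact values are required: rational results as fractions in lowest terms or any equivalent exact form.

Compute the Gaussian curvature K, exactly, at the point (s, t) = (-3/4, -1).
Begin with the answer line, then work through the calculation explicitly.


Answer: K = -256/8281

E = 17, F = 1, G = 17/16, EG - F^2 = 273/16 at the point
E_s = 0, E_t = -24, F_s = -12, F_t = 29/4, G_s = -3/2, G_t = 1
E_tt = 18, F_st = 9, G_ss = 18
Evaluate Brioschi's two determinant matrices M1, M2 and divide by (EG - F^2)^2.
M1 = [[-E_tt/2 + F_st - G_ss/2, E_s/2, F_s - E_t/2], [F_t - G_s/2, E, F], [G_t/2, F, G]] = [[-9, 0, 0], [8, 17, 1], [1/2, 1, 17/16]]; det M1 = -2457/16
M2 = [[0, E_t/2, G_s/2], [E_t/2, E, F], [G_s/2, F, G]] = [[0, -12, -3/4], [-12, 17, 1], [-3/4, 1, 17/16]]; det M2 = -2313/16
det M1 - det M2 = -9; K = -9 / (273/16)^2 = -256/8281
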